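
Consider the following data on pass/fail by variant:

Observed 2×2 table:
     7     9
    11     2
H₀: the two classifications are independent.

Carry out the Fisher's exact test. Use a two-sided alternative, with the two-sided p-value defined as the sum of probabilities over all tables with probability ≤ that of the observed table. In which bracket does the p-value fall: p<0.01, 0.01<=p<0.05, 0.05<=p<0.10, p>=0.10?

p-value bracket: 0.05<=p<0.10

Margins: r₁=16, r₂=13, c₁=18, c₂=11, n=29
p_obs = C(16,7)·C(13,11)/C(29,18); sum pmf over tables with pmf ≤ p_obs
p-value (two-sided) = 0.05237
→ bracket: 0.05<=p<0.10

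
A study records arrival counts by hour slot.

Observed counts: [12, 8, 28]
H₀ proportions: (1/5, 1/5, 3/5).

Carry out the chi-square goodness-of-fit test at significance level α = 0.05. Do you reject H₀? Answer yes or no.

n = 48; E_i = n·p_i = [9.60, 9.60, 28.80]
χ² = (12−9.60)²/9.60 + (8−9.60)²/9.60 + (28−28.80)²/28.80 = 0.8889
df = 2
p-value (upper-tail) = 0.64118
At α=0.05: p ≥ α → fail to reject H₀

reject H₀: no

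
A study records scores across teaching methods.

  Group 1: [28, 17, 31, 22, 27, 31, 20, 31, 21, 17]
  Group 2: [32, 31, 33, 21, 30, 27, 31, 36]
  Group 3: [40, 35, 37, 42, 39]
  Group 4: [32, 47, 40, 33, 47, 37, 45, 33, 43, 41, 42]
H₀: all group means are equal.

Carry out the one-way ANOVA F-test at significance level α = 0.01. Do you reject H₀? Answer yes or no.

reject H₀: yes

Group means [24.50, 30.12, 38.60, 40.00], grand mean 32.912
SSB = Σnᵢ(x̄ᵢ−x̄)² = 1484.160; SSW = ΣΣ(x−x̄ᵢ)² = 774.575
MSB = 1484.160/3 = 494.7201; MSW = 774.575/30 = 25.8192
F = MSB/MSW = 19.1610
df = (3, 30)
p-value (upper-tail) = 0.00000
At α=0.01: p < α → reject H₀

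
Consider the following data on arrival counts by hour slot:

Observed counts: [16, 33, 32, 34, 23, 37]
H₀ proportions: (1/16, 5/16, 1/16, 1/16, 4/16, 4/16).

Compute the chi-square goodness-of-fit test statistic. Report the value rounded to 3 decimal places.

test statistic = 111.016

n = 175; E_i = n·p_i = [10.94, 54.69, 10.94, 10.94, 43.75, 43.75]
χ² = (16−10.94)²/10.94 + (33−54.69)²/54.69 + (32−10.94)²/10.94 + (34−10.94)²/10.94 + (23−43.75)²/43.75 + (37−43.75)²/43.75 = 111.0160
df = 5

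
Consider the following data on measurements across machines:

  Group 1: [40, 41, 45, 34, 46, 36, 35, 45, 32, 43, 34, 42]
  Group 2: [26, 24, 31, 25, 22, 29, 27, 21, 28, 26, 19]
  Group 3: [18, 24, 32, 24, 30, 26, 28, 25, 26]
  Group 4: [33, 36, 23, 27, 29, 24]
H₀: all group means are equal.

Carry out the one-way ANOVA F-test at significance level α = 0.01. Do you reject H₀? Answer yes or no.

reject H₀: yes

Group means [39.42, 25.27, 25.89, 28.67], grand mean 30.421
SSB = Σnᵢ(x̄ᵢ−x̄)² = 1465.942; SSW = ΣΣ(x−x̄ᵢ)² = 659.321
MSB = 1465.942/3 = 488.6475; MSW = 659.321/34 = 19.3918
F = MSB/MSW = 25.1987
df = (3, 34)
p-value (upper-tail) = 0.00000
At α=0.01: p < α → reject H₀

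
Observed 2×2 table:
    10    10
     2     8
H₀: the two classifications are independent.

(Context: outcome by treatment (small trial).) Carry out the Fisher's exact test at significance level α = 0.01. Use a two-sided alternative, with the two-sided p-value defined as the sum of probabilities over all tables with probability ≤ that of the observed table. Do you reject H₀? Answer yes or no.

Margins: r₁=20, r₂=10, c₁=12, c₂=18, n=30
p_obs = C(20,10)·C(10,2)/C(30,12); sum pmf over tables with pmf ≤ p_obs
p-value (two-sided) = 0.23527
At α=0.01: p ≥ α → fail to reject H₀

reject H₀: no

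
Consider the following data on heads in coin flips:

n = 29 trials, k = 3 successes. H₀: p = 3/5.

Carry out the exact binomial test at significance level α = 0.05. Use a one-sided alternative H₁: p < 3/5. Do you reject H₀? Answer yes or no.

reject H₀: yes

Exact binomial: n=29, k=3, p₀=3/5=0.6000
P(X≤3) from Σ C(n,i)·p₀^i·(1−p₀)^(n−i)
p-value (one-sided, H₁ less) = 0.00000
At α=0.05: p < α → reject H₀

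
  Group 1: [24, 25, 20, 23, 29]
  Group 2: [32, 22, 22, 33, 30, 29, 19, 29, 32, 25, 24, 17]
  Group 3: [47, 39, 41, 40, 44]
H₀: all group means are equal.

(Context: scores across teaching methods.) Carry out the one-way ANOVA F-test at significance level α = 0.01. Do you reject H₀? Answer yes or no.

Group means [24.20, 26.17, 42.20], grand mean 29.364
SSB = Σnᵢ(x̄ᵢ−x̄)² = 1079.824; SSW = ΣΣ(x−x̄ᵢ)² = 407.267
MSB = 1079.824/2 = 539.9121; MSW = 407.267/19 = 21.4351
F = MSB/MSW = 25.1882
df = (2, 19)
p-value (upper-tail) = 0.00000
At α=0.01: p < α → reject H₀

reject H₀: yes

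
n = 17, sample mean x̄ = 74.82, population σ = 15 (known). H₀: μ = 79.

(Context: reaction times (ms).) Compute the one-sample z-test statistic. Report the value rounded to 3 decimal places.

SE = σ/√n = 15/√17 = 3.6380
z = (x̄−μ₀)/SE = (74.82−79)/3.6380 = -1.1490

test statistic = -1.149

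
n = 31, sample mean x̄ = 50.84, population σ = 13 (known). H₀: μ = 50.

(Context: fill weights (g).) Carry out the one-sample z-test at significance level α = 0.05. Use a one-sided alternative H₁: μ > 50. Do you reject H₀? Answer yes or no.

SE = σ/√n = 13/√31 = 2.3349
z = (x̄−μ₀)/SE = (50.84−50)/2.3349 = 0.3598
p-value (one-sided, H₁ greater) = 0.35951
At α=0.05: p ≥ α → fail to reject H₀

reject H₀: no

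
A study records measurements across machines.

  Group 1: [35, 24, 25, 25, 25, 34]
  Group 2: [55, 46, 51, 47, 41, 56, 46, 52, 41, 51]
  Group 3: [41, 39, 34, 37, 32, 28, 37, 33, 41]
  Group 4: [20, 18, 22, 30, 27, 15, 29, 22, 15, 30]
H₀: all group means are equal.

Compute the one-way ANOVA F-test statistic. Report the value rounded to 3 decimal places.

Group means [28.00, 48.60, 35.78, 22.80], grand mean 34.400
SSB = Σnᵢ(x̄ᵢ−x̄)² = 3624.844; SSW = ΣΣ(x−x̄ᵢ)² = 845.556
MSB = 3624.844/3 = 1208.2815; MSW = 845.556/31 = 27.2760
F = MSB/MSW = 44.2984
df = (3, 31)

test statistic = 44.298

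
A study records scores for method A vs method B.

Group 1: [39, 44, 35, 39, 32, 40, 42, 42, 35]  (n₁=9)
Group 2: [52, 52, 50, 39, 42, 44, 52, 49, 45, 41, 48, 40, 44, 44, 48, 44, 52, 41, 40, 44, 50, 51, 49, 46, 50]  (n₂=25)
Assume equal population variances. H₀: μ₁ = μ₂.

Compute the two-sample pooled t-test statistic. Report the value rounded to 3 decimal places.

test statistic = -4.628

x̄₁=38.667, s₁=3.937, n₁=9
x̄₂=46.280, s₂=4.326, n₂=25
s_p² = [8·3.937² + 24·4.326²]/32 = 17.9075
SE = √(s_p²·(1/9+1/25)) = 1.6450
t = (38.667−46.280)/1.6450 = -4.6282
df = 32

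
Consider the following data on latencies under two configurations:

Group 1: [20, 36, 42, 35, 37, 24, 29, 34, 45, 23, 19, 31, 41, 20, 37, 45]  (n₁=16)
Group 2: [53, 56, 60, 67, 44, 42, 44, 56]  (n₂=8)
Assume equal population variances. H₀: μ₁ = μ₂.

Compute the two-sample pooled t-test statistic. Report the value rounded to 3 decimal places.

test statistic = -5.271

x̄₁=32.375, s₁=8.973, n₁=16
x̄₂=52.750, s₂=8.828, n₂=8
s_p² = [15·8.973² + 7·8.828²]/22 = 79.6932
SE = √(s_p²·(1/16+1/8)) = 3.8655
t = (32.375−52.750)/3.8655 = -5.2709
df = 22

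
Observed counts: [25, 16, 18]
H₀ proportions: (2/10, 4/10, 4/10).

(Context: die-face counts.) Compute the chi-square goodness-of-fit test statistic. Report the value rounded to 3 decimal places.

n = 59; E_i = n·p_i = [11.80, 23.60, 23.60]
χ² = (25−11.80)²/11.80 + (16−23.60)²/23.60 + (18−23.60)²/23.60 = 18.5424
df = 2

test statistic = 18.542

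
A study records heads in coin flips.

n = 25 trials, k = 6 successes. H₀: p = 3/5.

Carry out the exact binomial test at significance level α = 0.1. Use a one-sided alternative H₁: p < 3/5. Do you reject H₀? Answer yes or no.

Exact binomial: n=25, k=6, p₀=3/5=0.6000
P(X≤6) from Σ C(n,i)·p₀^i·(1−p₀)^(n−i)
p-value (one-sided, H₁ less) = 0.00028
At α=0.1: p < α → reject H₀

reject H₀: yes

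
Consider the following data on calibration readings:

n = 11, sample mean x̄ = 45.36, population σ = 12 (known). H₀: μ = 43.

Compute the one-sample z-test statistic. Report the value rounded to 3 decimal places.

SE = σ/√n = 12/√11 = 3.6181
z = (x̄−μ₀)/SE = (45.36−43)/3.6181 = 0.6523

test statistic = 0.652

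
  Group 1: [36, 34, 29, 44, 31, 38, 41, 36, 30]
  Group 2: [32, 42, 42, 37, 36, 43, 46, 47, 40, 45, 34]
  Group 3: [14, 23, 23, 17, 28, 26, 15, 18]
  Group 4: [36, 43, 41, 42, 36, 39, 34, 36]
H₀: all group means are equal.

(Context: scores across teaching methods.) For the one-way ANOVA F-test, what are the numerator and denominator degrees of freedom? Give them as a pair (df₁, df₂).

degrees of freedom = [3, 32]

k = 4 groups, N = 36 total
df = (k−1, N−k) = (4−1, 36−4) = (3, 32)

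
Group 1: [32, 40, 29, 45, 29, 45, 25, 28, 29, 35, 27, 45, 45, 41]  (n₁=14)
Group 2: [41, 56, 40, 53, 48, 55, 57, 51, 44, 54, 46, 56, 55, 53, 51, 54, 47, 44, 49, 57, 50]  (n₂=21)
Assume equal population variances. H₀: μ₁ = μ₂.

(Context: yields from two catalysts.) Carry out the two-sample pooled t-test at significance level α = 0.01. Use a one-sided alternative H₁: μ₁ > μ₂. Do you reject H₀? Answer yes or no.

reject H₀: no

x̄₁=35.357, s₁=7.792, n₁=14
x̄₂=50.524, s₂=5.240, n₂=21
s_p² = [13·7.792² + 20·5.240²]/33 = 40.5592
SE = √(s_p²·(1/14+1/21)) = 2.1974
t = (35.357−50.524)/2.1974 = -6.9022
df = 33
p-value (one-sided, H₁ greater) = 1.00000
At α=0.01: p ≥ α → fail to reject H₀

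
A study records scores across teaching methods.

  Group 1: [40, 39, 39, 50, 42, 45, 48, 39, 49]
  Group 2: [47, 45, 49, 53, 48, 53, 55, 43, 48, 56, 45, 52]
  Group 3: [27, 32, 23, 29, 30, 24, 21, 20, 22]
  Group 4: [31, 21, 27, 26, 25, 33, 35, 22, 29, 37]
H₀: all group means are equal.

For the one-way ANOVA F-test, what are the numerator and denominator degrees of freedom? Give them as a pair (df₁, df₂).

degrees of freedom = [3, 36]

k = 4 groups, N = 40 total
df = (k−1, N−k) = (4−1, 40−4) = (3, 36)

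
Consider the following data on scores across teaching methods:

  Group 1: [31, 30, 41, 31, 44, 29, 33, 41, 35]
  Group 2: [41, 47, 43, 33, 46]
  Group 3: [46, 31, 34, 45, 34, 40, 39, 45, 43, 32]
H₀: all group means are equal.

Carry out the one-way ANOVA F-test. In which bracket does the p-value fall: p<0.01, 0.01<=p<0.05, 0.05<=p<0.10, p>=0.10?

Group means [35.00, 42.00, 38.90], grand mean 38.083
SSB = Σnᵢ(x̄ᵢ−x̄)² = 168.933; SSW = ΣΣ(x−x̄ᵢ)² = 674.900
MSB = 168.933/2 = 84.4667; MSW = 674.900/21 = 32.1381
F = MSB/MSW = 2.6282
df = (2, 21)
p-value (upper-tail) = 0.09579
→ bracket: 0.05<=p<0.10

p-value bracket: 0.05<=p<0.10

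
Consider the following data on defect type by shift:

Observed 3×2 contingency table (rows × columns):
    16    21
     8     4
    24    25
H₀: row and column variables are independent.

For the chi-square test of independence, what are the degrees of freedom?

df = (r−1)(c−1) = (3−1)·(2−1) = 2

degrees of freedom = 2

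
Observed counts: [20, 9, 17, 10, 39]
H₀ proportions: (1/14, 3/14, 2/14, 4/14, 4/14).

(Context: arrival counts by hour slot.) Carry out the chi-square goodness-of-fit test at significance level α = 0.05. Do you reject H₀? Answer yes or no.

reject H₀: yes

n = 95; E_i = n·p_i = [6.79, 20.36, 13.57, 27.14, 27.14]
χ² = (20−6.79)²/6.79 + (9−20.36)²/20.36 + (17−13.57)²/13.57 + (10−27.14)²/27.14 + (39−27.14)²/27.14 = 48.9421
df = 4
p-value (upper-tail) = 0.00000
At α=0.05: p < α → reject H₀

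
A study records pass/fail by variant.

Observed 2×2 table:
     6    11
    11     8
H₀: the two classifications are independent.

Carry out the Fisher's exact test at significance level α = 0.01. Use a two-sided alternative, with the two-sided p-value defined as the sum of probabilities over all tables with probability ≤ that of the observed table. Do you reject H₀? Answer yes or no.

reject H₀: no

Margins: r₁=17, r₂=19, c₁=17, c₂=19, n=36
p_obs = C(17,6)·C(19,11)/C(36,17); sum pmf over tables with pmf ≤ p_obs
p-value (two-sided) = 0.20214
At α=0.01: p ≥ α → fail to reject H₀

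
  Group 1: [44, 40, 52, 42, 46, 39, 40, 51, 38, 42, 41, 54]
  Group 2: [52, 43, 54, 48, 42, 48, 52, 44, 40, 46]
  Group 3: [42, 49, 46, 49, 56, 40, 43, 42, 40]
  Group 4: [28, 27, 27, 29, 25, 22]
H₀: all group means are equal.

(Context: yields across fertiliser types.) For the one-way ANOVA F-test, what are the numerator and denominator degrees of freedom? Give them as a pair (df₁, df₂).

degrees of freedom = [3, 33]

k = 4 groups, N = 37 total
df = (k−1, N−k) = (4−1, 37−4) = (3, 33)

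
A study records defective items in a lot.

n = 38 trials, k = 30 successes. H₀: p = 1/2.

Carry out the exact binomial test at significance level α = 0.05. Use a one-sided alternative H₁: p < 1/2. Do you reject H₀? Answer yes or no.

Exact binomial: n=38, k=30, p₀=1/2=0.5000
P(X≤30) from Σ C(n,i)·p₀^i·(1−p₀)^(n−i)
p-value (one-sided, H₁ less) = 0.99994
At α=0.05: p ≥ α → fail to reject H₀

reject H₀: no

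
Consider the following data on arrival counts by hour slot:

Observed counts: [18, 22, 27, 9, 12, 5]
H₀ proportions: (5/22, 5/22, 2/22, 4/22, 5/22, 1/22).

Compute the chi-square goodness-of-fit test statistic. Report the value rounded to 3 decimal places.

test statistic = 48.971

n = 93; E_i = n·p_i = [21.14, 21.14, 8.45, 16.91, 21.14, 4.23]
χ² = (18−21.14)²/21.14 + (22−21.14)²/21.14 + (27−8.45)²/8.45 + (9−16.91)²/16.91 + (12−21.14)²/21.14 + (5−4.23)²/4.23 = 48.9710
df = 5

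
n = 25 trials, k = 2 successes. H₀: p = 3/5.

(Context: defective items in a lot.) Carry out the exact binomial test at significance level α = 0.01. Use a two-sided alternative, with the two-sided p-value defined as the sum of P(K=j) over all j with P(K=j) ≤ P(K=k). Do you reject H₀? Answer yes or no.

Exact binomial: n=25, k=2, p₀=3/5=0.6000
P(X=j) = C(n,j)·p₀^j·(1−p₀)^(n−j); p = Σ P(X=j) over j with P(X=j) ≤ P(X=2)
p-value (two-sided) = 0.00000
At α=0.01: p < α → reject H₀

reject H₀: yes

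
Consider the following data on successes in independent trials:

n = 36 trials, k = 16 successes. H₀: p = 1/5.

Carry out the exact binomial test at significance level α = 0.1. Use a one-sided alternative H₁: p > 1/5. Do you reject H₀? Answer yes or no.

Exact binomial: n=36, k=16, p₀=1/5=0.2000
P(X≥16) from Σ C(n,i)·p₀^i·(1−p₀)^(n−i)
p-value (one-sided, H₁ greater) = 0.00077
At α=0.1: p < α → reject H₀

reject H₀: yes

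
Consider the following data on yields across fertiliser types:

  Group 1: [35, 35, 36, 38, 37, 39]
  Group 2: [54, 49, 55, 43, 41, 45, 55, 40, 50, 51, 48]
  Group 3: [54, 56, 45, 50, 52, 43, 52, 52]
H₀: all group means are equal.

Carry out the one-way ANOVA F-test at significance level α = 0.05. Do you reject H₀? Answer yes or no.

Group means [36.67, 48.27, 50.50], grand mean 46.200
SSB = Σnᵢ(x̄ᵢ−x̄)² = 740.485; SSW = ΣΣ(x−x̄ᵢ)² = 443.515
MSB = 740.485/2 = 370.2424; MSW = 443.515/22 = 20.1598
F = MSB/MSW = 18.3654
df = (2, 22)
p-value (upper-tail) = 0.00002
At α=0.05: p < α → reject H₀

reject H₀: yes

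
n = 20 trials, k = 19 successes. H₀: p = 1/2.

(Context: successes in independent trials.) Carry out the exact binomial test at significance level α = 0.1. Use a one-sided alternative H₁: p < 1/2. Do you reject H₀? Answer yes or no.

reject H₀: no

Exact binomial: n=20, k=19, p₀=1/2=0.5000
P(X≤19) from Σ C(n,i)·p₀^i·(1−p₀)^(n−i)
p-value (one-sided, H₁ less) = 1.00000
At α=0.1: p ≥ α → fail to reject H₀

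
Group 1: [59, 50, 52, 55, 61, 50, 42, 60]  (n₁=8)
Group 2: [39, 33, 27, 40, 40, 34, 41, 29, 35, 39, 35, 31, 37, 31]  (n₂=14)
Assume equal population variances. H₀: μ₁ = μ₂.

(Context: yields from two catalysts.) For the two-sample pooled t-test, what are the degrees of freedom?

degrees of freedom = 20

df = n₁ + n₂ − 2 = 8 + 14 − 2 = 20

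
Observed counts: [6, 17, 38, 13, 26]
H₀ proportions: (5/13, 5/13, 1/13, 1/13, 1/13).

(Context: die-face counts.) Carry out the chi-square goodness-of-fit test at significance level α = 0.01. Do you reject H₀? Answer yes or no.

reject H₀: yes

n = 100; E_i = n·p_i = [38.46, 38.46, 7.69, 7.69, 7.69]
χ² = (6−38.46)²/38.46 + (17−38.46)²/38.46 + (38−7.69)²/7.69 + (13−7.69)²/7.69 + (26−7.69)²/7.69 = 206.0200
df = 4
p-value (upper-tail) = 0.00000
At α=0.01: p < α → reject H₀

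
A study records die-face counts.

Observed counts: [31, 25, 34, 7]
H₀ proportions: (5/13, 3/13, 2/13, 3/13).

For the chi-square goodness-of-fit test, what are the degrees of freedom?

degrees of freedom = 3

df = k − 1 = 4 − 1 = 3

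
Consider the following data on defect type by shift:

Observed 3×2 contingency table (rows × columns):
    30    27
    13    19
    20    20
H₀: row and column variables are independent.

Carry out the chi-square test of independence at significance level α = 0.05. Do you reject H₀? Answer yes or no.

Row totals [57, 32, 40], col totals [63, 66], n=129
χ² = (30−27.84)²/27.84 + (27−29.16)²/29.16 + (13−15.63)²/15.63 + (19−16.37)²/16.37 + (20−19.53)²/19.53 + (20−20.47)²/20.47 = 1.2138
df = 2
p-value (upper-tail) = 0.54504
At α=0.05: p ≥ α → fail to reject H₀

reject H₀: no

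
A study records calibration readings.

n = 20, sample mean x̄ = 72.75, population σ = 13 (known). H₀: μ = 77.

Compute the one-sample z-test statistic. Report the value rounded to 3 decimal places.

SE = σ/√n = 13/√20 = 2.9069
z = (x̄−μ₀)/SE = (72.75−77)/2.9069 = -1.4620

test statistic = -1.462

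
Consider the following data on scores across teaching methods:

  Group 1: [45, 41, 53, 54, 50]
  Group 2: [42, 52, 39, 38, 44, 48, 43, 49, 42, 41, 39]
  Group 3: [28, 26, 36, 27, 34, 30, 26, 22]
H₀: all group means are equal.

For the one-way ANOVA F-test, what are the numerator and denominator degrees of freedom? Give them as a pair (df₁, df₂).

degrees of freedom = [2, 21]

k = 3 groups, N = 24 total
df = (k−1, N−k) = (3−1, 24−3) = (2, 21)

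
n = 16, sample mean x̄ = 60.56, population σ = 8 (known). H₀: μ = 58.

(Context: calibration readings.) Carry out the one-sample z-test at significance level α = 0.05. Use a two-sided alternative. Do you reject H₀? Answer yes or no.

SE = σ/√n = 8/√16 = 2.0000
z = (x̄−μ₀)/SE = (60.56−58)/2.0000 = 1.2800
p-value (two-sided) = 0.20055
At α=0.05: p ≥ α → fail to reject H₀

reject H₀: no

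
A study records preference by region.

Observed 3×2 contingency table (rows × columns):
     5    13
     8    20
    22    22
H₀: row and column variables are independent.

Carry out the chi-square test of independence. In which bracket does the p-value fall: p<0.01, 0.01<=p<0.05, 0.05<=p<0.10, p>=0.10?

Row totals [18, 28, 44], col totals [35, 55], n=90
χ² = (5−7.00)²/7.00 + (13−11.00)²/11.00 + (8−10.89)²/10.89 + (20−17.11)²/17.11 + (22−17.11)²/17.11 + (22−26.89)²/26.89 = 4.4750
df = 2
p-value (upper-tail) = 0.10673
→ bracket: p>=0.10

p-value bracket: p>=0.10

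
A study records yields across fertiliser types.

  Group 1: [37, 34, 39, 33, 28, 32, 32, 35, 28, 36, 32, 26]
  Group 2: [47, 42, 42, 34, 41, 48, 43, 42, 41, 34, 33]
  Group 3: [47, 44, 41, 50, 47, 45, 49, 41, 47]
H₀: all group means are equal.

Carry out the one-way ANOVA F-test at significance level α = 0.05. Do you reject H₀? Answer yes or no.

reject H₀: yes

Group means [32.67, 40.64, 45.67], grand mean 39.062
SSB = Σnᵢ(x̄ᵢ−x̄)² = 910.663; SSW = ΣΣ(x−x̄ᵢ)² = 501.212
MSB = 910.663/2 = 455.3314; MSW = 501.212/29 = 17.2832
F = MSB/MSW = 26.3454
df = (2, 29)
p-value (upper-tail) = 0.00000
At α=0.05: p < α → reject H₀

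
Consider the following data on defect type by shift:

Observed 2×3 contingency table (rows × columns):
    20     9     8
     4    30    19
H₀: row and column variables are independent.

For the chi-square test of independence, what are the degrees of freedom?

df = (r−1)(c−1) = (2−1)·(3−1) = 2

degrees of freedom = 2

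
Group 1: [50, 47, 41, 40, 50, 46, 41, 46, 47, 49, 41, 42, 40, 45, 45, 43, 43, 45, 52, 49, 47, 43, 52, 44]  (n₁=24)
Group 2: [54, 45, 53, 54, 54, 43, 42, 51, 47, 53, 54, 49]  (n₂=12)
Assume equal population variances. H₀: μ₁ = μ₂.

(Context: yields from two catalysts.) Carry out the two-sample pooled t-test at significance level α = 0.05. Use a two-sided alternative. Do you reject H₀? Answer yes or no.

x̄₁=45.333, s₁=3.679, n₁=24
x̄₂=49.917, s₂=4.582, n₂=12
s_p² = [23·3.679² + 11·4.582²]/34 = 15.9485
SE = √(s_p²·(1/24+1/12)) = 1.4119
t = (45.333−49.917)/1.4119 = -3.2461
df = 34
p-value (two-sided) = 0.00263
At α=0.05: p < α → reject H₀

reject H₀: yes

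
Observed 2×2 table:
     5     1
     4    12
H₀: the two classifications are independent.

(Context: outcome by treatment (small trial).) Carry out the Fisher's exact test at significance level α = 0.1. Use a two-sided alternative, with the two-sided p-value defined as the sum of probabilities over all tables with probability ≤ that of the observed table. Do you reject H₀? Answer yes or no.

Margins: r₁=6, r₂=16, c₁=9, c₂=13, n=22
p_obs = C(6,5)·C(16,4)/C(22,9); sum pmf over tables with pmf ≤ p_obs
p-value (two-sided) = 0.02308
At α=0.1: p < α → reject H₀

reject H₀: yes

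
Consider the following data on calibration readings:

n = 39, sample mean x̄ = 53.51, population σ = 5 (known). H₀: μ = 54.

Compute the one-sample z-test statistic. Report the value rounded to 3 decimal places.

SE = σ/√n = 5/√39 = 0.8006
z = (x̄−μ₀)/SE = (53.51−54)/0.8006 = -0.6120

test statistic = -0.612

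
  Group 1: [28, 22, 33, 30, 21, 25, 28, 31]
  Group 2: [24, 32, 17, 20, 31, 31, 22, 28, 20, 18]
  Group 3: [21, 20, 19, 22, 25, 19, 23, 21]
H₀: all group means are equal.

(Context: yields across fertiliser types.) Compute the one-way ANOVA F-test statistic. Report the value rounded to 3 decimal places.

test statistic = 3.639

Group means [27.25, 24.30, 21.25], grand mean 24.269
SSB = Σnᵢ(x̄ᵢ−x̄)² = 144.015; SSW = ΣΣ(x−x̄ᵢ)² = 455.100
MSB = 144.015/2 = 72.0077; MSW = 455.100/23 = 19.7870
F = MSB/MSW = 3.6391
df = (2, 23)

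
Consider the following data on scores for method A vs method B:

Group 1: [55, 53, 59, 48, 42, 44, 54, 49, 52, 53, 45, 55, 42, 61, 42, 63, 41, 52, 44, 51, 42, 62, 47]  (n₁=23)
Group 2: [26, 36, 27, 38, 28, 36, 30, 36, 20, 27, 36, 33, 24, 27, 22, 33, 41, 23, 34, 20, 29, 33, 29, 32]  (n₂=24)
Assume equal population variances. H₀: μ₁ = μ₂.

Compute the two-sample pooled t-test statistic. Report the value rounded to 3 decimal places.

x̄₁=50.261, s₁=6.923, n₁=23
x̄₂=30.000, s₂=5.801, n₂=24
s_p² = [22·6.923² + 23·5.801²]/45 = 40.6319
SE = √(s_p²·(1/23+1/24)) = 1.8600
t = (50.261−30.000)/1.8600 = 10.8929
df = 45

test statistic = 10.893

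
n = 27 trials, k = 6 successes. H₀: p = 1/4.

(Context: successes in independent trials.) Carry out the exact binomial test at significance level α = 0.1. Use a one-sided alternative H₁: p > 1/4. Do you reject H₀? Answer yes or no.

reject H₀: no

Exact binomial: n=27, k=6, p₀=1/4=0.2500
P(X≥6) from Σ C(n,i)·p₀^i·(1−p₀)^(n−i)
p-value (one-sided, H₁ greater) = 0.70105
At α=0.1: p ≥ α → fail to reject H₀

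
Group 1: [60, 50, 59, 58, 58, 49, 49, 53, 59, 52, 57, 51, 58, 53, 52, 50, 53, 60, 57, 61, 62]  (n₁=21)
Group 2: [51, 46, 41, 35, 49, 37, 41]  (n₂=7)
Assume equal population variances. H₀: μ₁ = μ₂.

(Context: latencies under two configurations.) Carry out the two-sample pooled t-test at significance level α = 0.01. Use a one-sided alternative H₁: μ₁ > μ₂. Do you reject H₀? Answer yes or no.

x̄₁=55.286, s₁=4.291, n₁=21
x̄₂=42.857, s₂=6.012, n₂=7
s_p² = [20·4.291² + 6·6.012²]/26 = 22.5055
SE = √(s_p²·(1/21+1/7)) = 2.0704
t = (55.286−42.857)/2.0704 = 6.0028
df = 26
p-value (one-sided, H₁ greater) = 0.00000
At α=0.01: p < α → reject H₀

reject H₀: yes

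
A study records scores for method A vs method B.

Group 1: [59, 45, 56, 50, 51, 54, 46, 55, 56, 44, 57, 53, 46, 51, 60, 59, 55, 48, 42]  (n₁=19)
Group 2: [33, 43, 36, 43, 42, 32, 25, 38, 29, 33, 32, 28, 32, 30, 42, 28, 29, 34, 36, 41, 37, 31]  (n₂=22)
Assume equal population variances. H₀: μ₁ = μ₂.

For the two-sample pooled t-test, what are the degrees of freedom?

degrees of freedom = 39

df = n₁ + n₂ − 2 = 19 + 22 − 2 = 39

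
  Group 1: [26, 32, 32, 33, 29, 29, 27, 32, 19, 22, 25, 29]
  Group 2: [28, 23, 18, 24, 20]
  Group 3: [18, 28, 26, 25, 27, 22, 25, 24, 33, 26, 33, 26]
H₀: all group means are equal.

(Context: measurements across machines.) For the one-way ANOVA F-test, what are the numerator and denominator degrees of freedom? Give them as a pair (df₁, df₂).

degrees of freedom = [2, 26]

k = 3 groups, N = 29 total
df = (k−1, N−k) = (3−1, 29−3) = (2, 26)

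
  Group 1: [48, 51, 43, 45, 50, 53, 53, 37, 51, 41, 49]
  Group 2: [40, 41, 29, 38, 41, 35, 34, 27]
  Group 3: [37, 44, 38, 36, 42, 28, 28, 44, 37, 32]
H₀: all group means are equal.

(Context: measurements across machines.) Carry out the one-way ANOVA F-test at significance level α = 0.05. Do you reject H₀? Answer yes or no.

Group means [47.36, 35.62, 36.60], grand mean 40.414
SSB = Σnᵢ(x̄ᵢ−x̄)² = 860.214; SSW = ΣΣ(x−x̄ᵢ)² = 786.820
MSB = 860.214/2 = 430.1070; MSW = 786.820/26 = 30.2623
F = MSB/MSW = 14.2126
df = (2, 26)
p-value (upper-tail) = 0.00007
At α=0.05: p < α → reject H₀

reject H₀: yes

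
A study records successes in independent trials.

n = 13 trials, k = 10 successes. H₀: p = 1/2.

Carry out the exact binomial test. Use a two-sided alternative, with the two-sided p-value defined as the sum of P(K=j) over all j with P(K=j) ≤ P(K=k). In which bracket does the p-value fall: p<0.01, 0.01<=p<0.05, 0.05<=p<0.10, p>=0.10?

p-value bracket: 0.05<=p<0.10

Exact binomial: n=13, k=10, p₀=1/2=0.5000
P(X=j) = C(n,j)·p₀^j·(1−p₀)^(n−j); p = Σ P(X=j) over j with P(X=j) ≤ P(X=10)
p-value (two-sided) = 0.09229
→ bracket: 0.05<=p<0.10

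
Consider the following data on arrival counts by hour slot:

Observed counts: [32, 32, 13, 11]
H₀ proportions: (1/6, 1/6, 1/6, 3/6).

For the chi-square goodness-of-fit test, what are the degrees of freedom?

df = k − 1 = 4 − 1 = 3

degrees of freedom = 3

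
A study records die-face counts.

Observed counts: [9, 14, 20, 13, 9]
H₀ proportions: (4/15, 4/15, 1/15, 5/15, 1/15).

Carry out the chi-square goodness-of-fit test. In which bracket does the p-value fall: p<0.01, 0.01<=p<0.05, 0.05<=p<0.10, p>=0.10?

n = 65; E_i = n·p_i = [17.33, 17.33, 4.33, 21.67, 4.33]
χ² = (9−17.33)²/17.33 + (14−17.33)²/17.33 + (20−4.33)²/4.33 + (13−21.67)²/21.67 + (9−4.33)²/4.33 = 69.7808
df = 4
p-value (upper-tail) = 0.00000
→ bracket: p<0.01

p-value bracket: p<0.01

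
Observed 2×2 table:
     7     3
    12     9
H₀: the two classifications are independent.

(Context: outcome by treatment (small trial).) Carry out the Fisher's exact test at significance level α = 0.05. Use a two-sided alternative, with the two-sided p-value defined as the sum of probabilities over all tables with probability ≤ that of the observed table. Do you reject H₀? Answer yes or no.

Margins: r₁=10, r₂=21, c₁=19, c₂=12, n=31
p_obs = C(10,7)·C(21,12)/C(31,19); sum pmf over tables with pmf ≤ p_obs
p-value (two-sided) = 0.69719
At α=0.05: p ≥ α → fail to reject H₀

reject H₀: no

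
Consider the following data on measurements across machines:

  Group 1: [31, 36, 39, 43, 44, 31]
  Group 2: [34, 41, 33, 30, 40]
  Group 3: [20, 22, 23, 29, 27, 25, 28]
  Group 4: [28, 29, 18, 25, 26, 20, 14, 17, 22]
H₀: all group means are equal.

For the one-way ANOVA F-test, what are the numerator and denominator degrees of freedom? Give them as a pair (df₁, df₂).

degrees of freedom = [3, 23]

k = 4 groups, N = 27 total
df = (k−1, N−k) = (4−1, 27−4) = (3, 23)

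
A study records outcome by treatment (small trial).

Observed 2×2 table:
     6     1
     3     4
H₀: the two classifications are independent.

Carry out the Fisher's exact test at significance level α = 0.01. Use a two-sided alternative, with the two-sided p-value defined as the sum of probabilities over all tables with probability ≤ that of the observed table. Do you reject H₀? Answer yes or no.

reject H₀: no

Margins: r₁=7, r₂=7, c₁=9, c₂=5, n=14
p_obs = C(7,6)·C(7,3)/C(14,9); sum pmf over tables with pmf ≤ p_obs
p-value (two-sided) = 0.26573
At α=0.01: p ≥ α → fail to reject H₀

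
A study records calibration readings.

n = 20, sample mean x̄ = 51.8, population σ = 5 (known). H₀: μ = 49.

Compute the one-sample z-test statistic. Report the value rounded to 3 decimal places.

test statistic = 2.504

SE = σ/√n = 5/√20 = 1.1180
z = (x̄−μ₀)/SE = (51.8−49)/1.1180 = 2.5044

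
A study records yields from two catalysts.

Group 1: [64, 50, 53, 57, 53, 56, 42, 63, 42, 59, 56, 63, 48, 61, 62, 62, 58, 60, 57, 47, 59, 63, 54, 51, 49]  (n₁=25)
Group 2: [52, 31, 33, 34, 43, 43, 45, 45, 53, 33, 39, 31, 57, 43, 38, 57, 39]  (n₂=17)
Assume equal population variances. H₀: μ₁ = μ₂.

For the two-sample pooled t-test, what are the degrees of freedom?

df = n₁ + n₂ − 2 = 25 + 17 − 2 = 40

degrees of freedom = 40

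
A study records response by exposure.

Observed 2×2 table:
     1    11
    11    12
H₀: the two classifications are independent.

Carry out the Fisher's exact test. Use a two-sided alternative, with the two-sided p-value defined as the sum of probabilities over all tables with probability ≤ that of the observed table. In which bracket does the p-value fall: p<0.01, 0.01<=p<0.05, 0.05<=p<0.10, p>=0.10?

p-value bracket: 0.01<=p<0.05

Margins: r₁=12, r₂=23, c₁=12, c₂=23, n=35
p_obs = C(12,1)·C(23,11)/C(35,12); sum pmf over tables with pmf ≤ p_obs
p-value (two-sided) = 0.02680
→ bracket: 0.01<=p<0.05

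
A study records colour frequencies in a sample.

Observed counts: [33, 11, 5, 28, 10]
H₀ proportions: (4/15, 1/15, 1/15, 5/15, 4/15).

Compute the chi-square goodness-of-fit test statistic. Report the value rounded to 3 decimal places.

n = 87; E_i = n·p_i = [23.20, 5.80, 5.80, 29.00, 23.20]
χ² = (33−23.20)²/23.20 + (11−5.80)²/5.80 + (5−5.80)²/5.80 + (28−29.00)²/29.00 + (10−23.20)²/23.20 = 16.4569
df = 4

test statistic = 16.457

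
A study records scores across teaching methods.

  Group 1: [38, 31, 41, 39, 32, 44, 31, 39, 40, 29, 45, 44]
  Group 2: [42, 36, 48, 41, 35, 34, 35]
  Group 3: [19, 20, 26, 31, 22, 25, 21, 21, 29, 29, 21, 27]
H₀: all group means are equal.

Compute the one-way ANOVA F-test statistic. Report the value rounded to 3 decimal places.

test statistic = 28.568

Group means [37.75, 38.71, 24.25], grand mean 32.742
SSB = Σnᵢ(x̄ᵢ−x̄)² = 1416.007; SSW = ΣΣ(x−x̄ᵢ)² = 693.929
MSB = 1416.007/2 = 708.0035; MSW = 693.929/28 = 24.7832
F = MSB/MSW = 28.5679
df = (2, 28)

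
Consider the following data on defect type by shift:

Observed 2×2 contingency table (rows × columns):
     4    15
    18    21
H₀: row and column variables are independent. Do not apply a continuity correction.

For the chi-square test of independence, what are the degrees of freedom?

df = (r−1)(c−1) = (2−1)·(2−1) = 1

degrees of freedom = 1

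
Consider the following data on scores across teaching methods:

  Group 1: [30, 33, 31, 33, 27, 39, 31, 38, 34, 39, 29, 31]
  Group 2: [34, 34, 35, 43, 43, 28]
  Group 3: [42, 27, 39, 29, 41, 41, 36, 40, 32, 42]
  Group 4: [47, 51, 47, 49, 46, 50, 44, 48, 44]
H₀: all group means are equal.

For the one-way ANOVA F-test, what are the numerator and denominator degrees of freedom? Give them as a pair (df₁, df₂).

k = 4 groups, N = 37 total
df = (k−1, N−k) = (4−1, 37−4) = (3, 33)

degrees of freedom = [3, 33]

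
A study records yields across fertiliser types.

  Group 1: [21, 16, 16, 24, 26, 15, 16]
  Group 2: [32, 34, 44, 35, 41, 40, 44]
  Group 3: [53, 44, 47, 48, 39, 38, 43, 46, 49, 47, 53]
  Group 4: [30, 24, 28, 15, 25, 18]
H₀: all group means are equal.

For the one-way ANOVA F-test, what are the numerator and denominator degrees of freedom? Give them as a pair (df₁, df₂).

degrees of freedom = [3, 27]

k = 4 groups, N = 31 total
df = (k−1, N−k) = (4−1, 31−4) = (3, 27)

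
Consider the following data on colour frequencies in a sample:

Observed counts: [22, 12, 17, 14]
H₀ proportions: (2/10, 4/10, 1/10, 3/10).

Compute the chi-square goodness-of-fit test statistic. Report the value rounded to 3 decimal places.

n = 65; E_i = n·p_i = [13.00, 26.00, 6.50, 19.50]
χ² = (22−13.00)²/13.00 + (12−26.00)²/26.00 + (17−6.50)²/6.50 + (14−19.50)²/19.50 = 32.2821
df = 3

test statistic = 32.282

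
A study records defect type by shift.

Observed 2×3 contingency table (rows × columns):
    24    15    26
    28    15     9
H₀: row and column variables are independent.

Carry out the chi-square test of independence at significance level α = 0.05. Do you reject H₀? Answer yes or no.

Row totals [65, 52], col totals [52, 30, 35], n=117
χ² = (24−28.89)²/28.89 + (15−16.67)²/16.67 + (26−19.44)²/19.44 + (28−23.11)²/23.11 + (15−13.33)²/13.33 + (9−15.56)²/15.56 = 7.2094
df = 2
p-value (upper-tail) = 0.02720
At α=0.05: p < α → reject H₀

reject H₀: yes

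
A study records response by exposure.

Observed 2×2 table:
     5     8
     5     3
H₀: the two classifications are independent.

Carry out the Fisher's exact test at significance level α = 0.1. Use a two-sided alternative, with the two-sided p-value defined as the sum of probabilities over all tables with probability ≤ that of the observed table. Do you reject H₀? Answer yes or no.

Margins: r₁=13, r₂=8, c₁=10, c₂=11, n=21
p_obs = C(13,5)·C(8,5)/C(21,10); sum pmf over tables with pmf ≤ p_obs
p-value (two-sided) = 0.38700
At α=0.1: p ≥ α → fail to reject H₀

reject H₀: no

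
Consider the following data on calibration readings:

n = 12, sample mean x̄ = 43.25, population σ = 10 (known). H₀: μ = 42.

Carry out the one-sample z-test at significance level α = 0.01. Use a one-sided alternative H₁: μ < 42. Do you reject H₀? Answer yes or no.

SE = σ/√n = 10/√12 = 2.8868
z = (x̄−μ₀)/SE = (43.25−42)/2.8868 = 0.4330
p-value (one-sided, H₁ less) = 0.66750
At α=0.01: p ≥ α → fail to reject H₀

reject H₀: no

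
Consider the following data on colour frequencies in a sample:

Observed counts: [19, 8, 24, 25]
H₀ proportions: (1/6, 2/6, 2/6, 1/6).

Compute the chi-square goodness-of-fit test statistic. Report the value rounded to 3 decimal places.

n = 76; E_i = n·p_i = [12.67, 25.33, 25.33, 12.67]
χ² = (19−12.67)²/12.67 + (8−25.33)²/25.33 + (24−25.33)²/25.33 + (25−12.67)²/12.67 = 27.1053
df = 3

test statistic = 27.105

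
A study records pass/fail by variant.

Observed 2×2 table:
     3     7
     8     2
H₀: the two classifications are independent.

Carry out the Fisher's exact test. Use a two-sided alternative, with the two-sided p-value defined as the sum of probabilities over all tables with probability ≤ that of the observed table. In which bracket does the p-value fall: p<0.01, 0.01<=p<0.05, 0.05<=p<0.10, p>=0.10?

Margins: r₁=10, r₂=10, c₁=11, c₂=9, n=20
p_obs = C(10,3)·C(10,8)/C(20,11); sum pmf over tables with pmf ≤ p_obs
p-value (two-sided) = 0.06978
→ bracket: 0.05<=p<0.10

p-value bracket: 0.05<=p<0.10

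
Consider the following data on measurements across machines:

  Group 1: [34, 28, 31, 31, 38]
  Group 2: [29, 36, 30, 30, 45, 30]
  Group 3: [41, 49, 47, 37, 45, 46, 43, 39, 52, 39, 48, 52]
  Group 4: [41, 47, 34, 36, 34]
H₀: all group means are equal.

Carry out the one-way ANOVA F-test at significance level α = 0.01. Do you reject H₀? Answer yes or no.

Group means [32.40, 33.33, 44.83, 38.40], grand mean 39.000
SSB = Σnᵢ(x̄ᵢ−x̄)² = 820.600; SSW = ΣΣ(x−x̄ᵢ)² = 661.400
MSB = 820.600/3 = 273.5333; MSW = 661.400/24 = 27.5583
F = MSB/MSW = 9.9256
df = (3, 24)
p-value (upper-tail) = 0.00019
At α=0.01: p < α → reject H₀

reject H₀: yes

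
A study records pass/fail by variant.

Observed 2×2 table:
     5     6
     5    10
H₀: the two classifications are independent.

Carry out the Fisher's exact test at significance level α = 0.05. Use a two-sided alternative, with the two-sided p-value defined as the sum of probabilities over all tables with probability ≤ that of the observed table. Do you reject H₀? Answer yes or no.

Margins: r₁=11, r₂=15, c₁=10, c₂=16, n=26
p_obs = C(11,5)·C(15,5)/C(26,10); sum pmf over tables with pmf ≤ p_obs
p-value (two-sided) = 0.68906
At α=0.05: p ≥ α → fail to reject H₀

reject H₀: no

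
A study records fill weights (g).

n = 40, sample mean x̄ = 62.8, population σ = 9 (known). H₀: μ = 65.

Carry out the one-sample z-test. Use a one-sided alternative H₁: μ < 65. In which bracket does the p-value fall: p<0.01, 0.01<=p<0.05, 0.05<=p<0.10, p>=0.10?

SE = σ/√n = 9/√40 = 1.4230
z = (x̄−μ₀)/SE = (62.8−65)/1.4230 = -1.5460
p-value (one-sided, H₁ less) = 0.06105
→ bracket: 0.05<=p<0.10

p-value bracket: 0.05<=p<0.10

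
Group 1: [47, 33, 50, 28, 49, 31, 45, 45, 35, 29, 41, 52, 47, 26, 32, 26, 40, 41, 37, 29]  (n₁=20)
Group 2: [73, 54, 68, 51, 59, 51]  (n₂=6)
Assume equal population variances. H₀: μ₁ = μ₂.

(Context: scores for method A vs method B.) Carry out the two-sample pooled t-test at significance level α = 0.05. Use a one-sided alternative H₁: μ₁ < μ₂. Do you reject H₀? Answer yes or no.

x̄₁=38.150, s₁=8.622, n₁=20
x̄₂=59.333, s₂=9.266, n₂=6
s_p² = [19·8.622² + 5·9.266²]/24 = 76.7451
SE = √(s_p²·(1/20+1/6)) = 4.0778
t = (38.150−59.333)/4.0778 = -5.1948
df = 24
p-value (one-sided, H₁ less) = 0.00001
At α=0.05: p < α → reject H₀

reject H₀: yes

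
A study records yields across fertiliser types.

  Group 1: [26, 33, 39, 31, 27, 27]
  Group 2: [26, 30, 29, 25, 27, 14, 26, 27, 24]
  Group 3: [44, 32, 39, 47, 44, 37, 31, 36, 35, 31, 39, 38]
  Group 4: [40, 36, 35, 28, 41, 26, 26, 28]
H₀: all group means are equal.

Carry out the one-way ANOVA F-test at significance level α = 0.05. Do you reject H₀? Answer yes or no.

reject H₀: yes

Group means [30.50, 25.33, 37.75, 32.50], grand mean 32.114
SSB = Σnᵢ(x̄ᵢ−x̄)² = 811.793; SSW = ΣΣ(x−x̄ᵢ)² = 869.750
MSB = 811.793/3 = 270.5976; MSW = 869.750/31 = 28.0565
F = MSB/MSW = 9.6448
df = (3, 31)
p-value (upper-tail) = 0.00012
At α=0.05: p < α → reject H₀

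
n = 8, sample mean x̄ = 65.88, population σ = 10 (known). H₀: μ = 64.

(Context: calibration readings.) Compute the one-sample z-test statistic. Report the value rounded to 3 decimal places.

SE = σ/√n = 10/√8 = 3.5355
z = (x̄−μ₀)/SE = (65.88−64)/3.5355 = 0.5317

test statistic = 0.532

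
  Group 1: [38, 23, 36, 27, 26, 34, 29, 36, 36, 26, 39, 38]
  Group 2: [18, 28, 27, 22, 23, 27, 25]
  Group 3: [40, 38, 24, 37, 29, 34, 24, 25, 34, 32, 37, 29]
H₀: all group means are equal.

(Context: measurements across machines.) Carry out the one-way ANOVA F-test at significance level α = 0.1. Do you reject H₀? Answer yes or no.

reject H₀: yes

Group means [32.33, 24.29, 31.92], grand mean 30.355
SSB = Σnᵢ(x̄ᵢ−x̄)² = 334.085; SSW = ΣΣ(x−x̄ᵢ)² = 787.012
MSB = 334.085/2 = 167.0424; MSW = 787.012/28 = 28.1076
F = MSB/MSW = 5.9430
df = (2, 28)
p-value (upper-tail) = 0.00706
At α=0.1: p < α → reject H₀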